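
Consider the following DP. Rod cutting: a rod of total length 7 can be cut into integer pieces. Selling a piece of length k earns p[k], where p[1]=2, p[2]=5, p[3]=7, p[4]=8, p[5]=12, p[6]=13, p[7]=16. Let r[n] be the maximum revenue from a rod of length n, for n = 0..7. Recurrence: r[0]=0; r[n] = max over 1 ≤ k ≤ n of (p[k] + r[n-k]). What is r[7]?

   n    0    1    2    3    4    5    6    7
r[n]    0    2    5    7   10   12   15   17

17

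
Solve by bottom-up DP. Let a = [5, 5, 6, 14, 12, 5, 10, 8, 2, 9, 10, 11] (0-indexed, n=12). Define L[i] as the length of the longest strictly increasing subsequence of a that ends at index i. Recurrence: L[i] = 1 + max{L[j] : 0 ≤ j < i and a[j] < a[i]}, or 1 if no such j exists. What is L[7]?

3

   i    0    1    2    3    4    5    6    7    8    9   10   11
a[i]    5    5    6   14   12    5   10    8    2    9   10   11
L[i]    1    1    2    3    3    1    3    3    1    4    5    6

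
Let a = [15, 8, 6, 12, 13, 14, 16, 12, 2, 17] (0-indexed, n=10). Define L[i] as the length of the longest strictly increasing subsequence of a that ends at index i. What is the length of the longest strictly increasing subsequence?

6

   i    0    1    2    3    4    5    6    7    8    9
a[i]   15    8    6   12   13   14   16   12    2   17
L[i]    1    1    1    2    3    4    5    2    1    6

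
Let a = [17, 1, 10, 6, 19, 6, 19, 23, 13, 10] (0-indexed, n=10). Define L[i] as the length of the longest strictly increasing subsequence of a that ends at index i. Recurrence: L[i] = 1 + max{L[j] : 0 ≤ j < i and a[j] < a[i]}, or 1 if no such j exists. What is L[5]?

2

   i    0    1    2    3    4    5    6    7    8    9
a[i]   17    1   10    6   19    6   19   23   13   10
L[i]    1    1    2    2    3    2    3    4    3    3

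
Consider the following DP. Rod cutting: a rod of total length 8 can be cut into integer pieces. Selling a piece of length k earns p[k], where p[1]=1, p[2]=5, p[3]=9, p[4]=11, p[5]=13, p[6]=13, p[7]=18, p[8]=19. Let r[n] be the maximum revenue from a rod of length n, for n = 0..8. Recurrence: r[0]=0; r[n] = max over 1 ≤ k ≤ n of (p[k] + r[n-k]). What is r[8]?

   n    0    1    2    3    4    5    6    7    8
r[n]    0    1    5    9   11   14   18   20   23

23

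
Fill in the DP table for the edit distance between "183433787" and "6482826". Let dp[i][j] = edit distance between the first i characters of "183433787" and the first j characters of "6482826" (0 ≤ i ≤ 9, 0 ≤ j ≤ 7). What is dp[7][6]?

   ''  6  4  8  2  8  2  6
''  0  1  2  3  4  5  6  7
 1  1  1  2  3  4  5  6  7
 8  2  2  2  2  3  4  5  6
 3  3  3  3  3  3  4  5  6
 4  4  4  3  4  4  4  5  6
 3  5  5  4  4  5  5  5  6
 3  6  6  5  5  5  6  6  6
 7  7  7  6  6  6  6  7  7
 8  8  8  7  6  7  6  7  8
 7  9  9  8  7  7  7  7  8

7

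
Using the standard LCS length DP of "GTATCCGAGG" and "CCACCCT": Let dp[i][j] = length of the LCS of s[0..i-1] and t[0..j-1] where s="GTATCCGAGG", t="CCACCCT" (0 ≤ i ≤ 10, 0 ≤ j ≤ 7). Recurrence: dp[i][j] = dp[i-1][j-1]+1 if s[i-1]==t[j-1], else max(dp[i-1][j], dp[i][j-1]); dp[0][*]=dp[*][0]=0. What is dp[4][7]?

   ''  C  C  A  C  C  C  T
''  0  0  0  0  0  0  0  0
 G  0  0  0  0  0  0  0  0
 T  0  0  0  0  0  0  0  1
 A  0  0  0  1  1  1  1  1
 T  0  0  0  1  1  1  1  2
 C  0  1  1  1  2  2  2  2
 C  0  1  2  2  2  3  3  3
 G  0  1  2  2  2  3  3  3
 A  0  1  2  3  3  3  3  3
 G  0  1  2  3  3  3  3  3
 G  0  1  2  3  3  3  3  3

2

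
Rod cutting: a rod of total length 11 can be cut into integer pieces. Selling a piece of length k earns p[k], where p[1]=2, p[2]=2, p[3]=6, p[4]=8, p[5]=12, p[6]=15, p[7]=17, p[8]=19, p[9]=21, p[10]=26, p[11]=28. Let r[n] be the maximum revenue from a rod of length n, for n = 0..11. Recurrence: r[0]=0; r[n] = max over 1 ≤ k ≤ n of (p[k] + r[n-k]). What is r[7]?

17

   n    0    1    2    3    4    5    6    7    8    9   10   11
r[n]    0    2    4    6    8   12   15   17   19   21   26   28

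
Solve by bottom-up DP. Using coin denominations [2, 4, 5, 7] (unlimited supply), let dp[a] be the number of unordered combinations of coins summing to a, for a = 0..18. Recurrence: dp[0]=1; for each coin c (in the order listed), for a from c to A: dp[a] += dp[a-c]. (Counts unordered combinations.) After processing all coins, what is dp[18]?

after  coin     0     1     2     3     4     5     6     7     8     9    10    11    12    13    14    15    16    17    18
          2     1     0     1     0     1     0     1     0     1     0     1     0     1     0     1     0     1     0     1
          4     1     0     1     0     2     0     2     0     3     0     3     0     4     0     4     0     5     0     5
          5     1     0     1     0     2     1     2     1     3     2     4     2     5     3     6     4     7     5     8
          7     1     0     1     0     2     1     2     2     3     3     4     4     6     5     8     7    10     9    12

12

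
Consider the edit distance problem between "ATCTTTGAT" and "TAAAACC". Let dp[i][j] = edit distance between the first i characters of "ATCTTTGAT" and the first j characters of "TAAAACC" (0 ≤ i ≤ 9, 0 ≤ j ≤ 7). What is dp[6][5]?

5

   ''  T  A  A  A  A  C  C
''  0  1  2  3  4  5  6  7
 A  1  1  1  2  3  4  5  6
 T  2  1  2  2  3  4  5  6
 C  3  2  2  3  3  4  4  5
 T  4  3  3  3  4  4  5  5
 T  5  4  4  4  4  5  5  6
 T  6  5  5  5  5  5  6  6
 G  7  6  6  6  6  6  6  7
 A  8  7  6  6  6  6  7  7
 T  9  8  7  7  7  7  7  8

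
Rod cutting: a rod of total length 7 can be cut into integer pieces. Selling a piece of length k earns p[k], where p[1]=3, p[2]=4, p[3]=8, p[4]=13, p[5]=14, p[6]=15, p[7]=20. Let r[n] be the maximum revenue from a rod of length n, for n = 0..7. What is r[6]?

19

   n    0    1    2    3    4    5    6    7
r[n]    0    3    6    9   13   16   19   22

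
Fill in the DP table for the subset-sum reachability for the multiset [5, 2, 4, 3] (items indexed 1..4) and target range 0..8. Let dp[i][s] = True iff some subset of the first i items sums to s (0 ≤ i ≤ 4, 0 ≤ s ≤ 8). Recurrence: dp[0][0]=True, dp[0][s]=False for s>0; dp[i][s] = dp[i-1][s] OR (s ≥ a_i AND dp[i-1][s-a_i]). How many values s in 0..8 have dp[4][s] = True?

8

i\s   0   1   2   3   4   5   6   7   8
  0   T   F   F   F   F   F   F   F   F
  1   T   F   F   F   F   T   F   F   F
  2   T   F   T   F   F   T   F   T   F
  3   T   F   T   F   T   T   T   T   F
  4   T   F   T   T   T   T   T   T   T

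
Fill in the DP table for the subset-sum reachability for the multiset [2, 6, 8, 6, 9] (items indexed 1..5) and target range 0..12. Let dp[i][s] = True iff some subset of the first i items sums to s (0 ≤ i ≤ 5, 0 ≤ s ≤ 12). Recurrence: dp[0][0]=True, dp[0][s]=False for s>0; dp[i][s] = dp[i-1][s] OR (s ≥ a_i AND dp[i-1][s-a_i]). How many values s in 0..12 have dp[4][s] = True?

i\s   0   1   2   3   4   5   6   7   8   9  10  11  12
  0   T   F   F   F   F   F   F   F   F   F   F   F   F
  1   T   F   T   F   F   F   F   F   F   F   F   F   F
  2   T   F   T   F   F   F   T   F   T   F   F   F   F
  3   T   F   T   F   F   F   T   F   T   F   T   F   F
  4   T   F   T   F   F   F   T   F   T   F   T   F   T
  5   T   F   T   F   F   F   T   F   T   T   T   T   T

6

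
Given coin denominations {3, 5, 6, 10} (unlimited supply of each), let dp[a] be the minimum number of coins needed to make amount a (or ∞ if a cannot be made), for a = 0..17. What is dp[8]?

 a  0  1  2  3  4  5  6  7  8  9 10 11 12 13 14 15 16 17
dp  0  -  -  1  -  1  1  -  2  2  1  2  2  2  3  2  2  3
(- denotes ∞ / unreachable)

2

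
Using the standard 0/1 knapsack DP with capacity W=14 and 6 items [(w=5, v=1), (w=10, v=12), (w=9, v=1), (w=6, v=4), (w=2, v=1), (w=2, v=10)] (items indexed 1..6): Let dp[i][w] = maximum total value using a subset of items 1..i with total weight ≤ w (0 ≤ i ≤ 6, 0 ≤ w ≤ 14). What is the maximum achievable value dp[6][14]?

i\w   0   1   2   3   4   5   6   7   8   9  10  11  12  13  14
  0   0   0   0   0   0   0   0   0   0   0   0   0   0   0   0
  1   0   0   0   0   0   1   1   1   1   1   1   1   1   1   1
  2   0   0   0   0   0   1   1   1   1   1  12  12  12  12  12
  3   0   0   0   0   0   1   1   1   1   1  12  12  12  12  12
  4   0   0   0   0   0   1   4   4   4   4  12  12  12  12  12
  5   0   0   1   1   1   1   4   4   5   5  12  12  13  13  13
  6   0   0  10  10  11  11  11  11  14  14  15  15  22  22  23

23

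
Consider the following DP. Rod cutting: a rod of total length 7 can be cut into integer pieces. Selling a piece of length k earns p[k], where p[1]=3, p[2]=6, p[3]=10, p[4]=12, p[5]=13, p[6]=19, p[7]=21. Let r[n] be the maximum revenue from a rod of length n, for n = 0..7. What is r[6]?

   n    0    1    2    3    4    5    6    7
r[n]    0    3    6   10   13   16   20   23

20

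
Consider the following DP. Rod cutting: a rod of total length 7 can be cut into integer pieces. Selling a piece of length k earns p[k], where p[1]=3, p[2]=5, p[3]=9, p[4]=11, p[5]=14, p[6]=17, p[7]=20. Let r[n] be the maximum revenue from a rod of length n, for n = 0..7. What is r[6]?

18

   n    0    1    2    3    4    5    6    7
r[n]    0    3    6    9   12   15   18   21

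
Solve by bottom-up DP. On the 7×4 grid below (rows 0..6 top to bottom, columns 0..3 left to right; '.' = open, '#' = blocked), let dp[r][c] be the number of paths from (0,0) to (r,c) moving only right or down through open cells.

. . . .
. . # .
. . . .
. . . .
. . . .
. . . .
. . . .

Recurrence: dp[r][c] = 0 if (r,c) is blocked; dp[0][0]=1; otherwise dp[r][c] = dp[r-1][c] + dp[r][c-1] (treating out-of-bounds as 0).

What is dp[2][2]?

r\c   0   1   2   3
  0   1   1   1   1
  1   1   2   0   1
  2   1   3   3   4
  3   1   4   7  11
  4   1   5  12  23
  5   1   6  18  41
  6   1   7  25  66

3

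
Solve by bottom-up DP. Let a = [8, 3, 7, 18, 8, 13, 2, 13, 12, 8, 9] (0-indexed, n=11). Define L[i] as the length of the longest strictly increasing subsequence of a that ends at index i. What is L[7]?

4

   i    0    1    2    3    4    5    6    7    8    9   10
a[i]    8    3    7   18    8   13    2   13   12    8    9
L[i]    1    1    2    3    3    4    1    4    4    3    4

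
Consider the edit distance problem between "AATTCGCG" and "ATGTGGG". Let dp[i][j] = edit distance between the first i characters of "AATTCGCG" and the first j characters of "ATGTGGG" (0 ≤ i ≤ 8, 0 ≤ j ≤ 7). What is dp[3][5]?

3

   ''  A  T  G  T  G  G  G
''  0  1  2  3  4  5  6  7
 A  1  0  1  2  3  4  5  6
 A  2  1  1  2  3  4  5  6
 T  3  2  1  2  2  3  4  5
 T  4  3  2  2  2  3  4  5
 C  5  4  3  3  3  3  4  5
 G  6  5  4  3  4  3  3  4
 C  7  6  5  4  4  4  4  4
 G  8  7  6  5  5  4  4  4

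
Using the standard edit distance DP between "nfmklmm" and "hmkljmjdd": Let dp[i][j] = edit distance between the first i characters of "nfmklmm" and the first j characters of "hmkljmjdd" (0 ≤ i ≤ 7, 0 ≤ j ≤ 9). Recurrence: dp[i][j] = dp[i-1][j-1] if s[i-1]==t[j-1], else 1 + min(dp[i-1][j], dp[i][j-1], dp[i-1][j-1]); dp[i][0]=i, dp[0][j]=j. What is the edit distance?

   ''  h  m  k  l  j  m  j  d  d
''  0  1  2  3  4  5  6  7  8  9
 n  1  1  2  3  4  5  6  7  8  9
 f  2  2  2  3  4  5  6  7  8  9
 m  3  3  2  3  4  5  5  6  7  8
 k  4  4  3  2  3  4  5  6  7  8
 l  5  5  4  3  2  3  4  5  6  7
 m  6  6  5  4  3  3  3  4  5  6
 m  7  7  6  5  4  4  3  4  5  6

6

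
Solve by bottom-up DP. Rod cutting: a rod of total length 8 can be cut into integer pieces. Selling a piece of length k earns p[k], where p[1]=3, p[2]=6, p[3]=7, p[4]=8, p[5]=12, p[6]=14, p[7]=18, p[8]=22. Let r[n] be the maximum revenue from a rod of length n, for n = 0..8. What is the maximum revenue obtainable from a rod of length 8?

   n    0    1    2    3    4    5    6    7    8
r[n]    0    3    6    9   12   15   18   21   24

24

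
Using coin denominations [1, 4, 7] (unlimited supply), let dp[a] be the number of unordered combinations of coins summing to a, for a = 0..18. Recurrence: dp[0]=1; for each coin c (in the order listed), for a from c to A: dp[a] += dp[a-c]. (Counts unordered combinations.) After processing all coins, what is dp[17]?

9

after  coin     0     1     2     3     4     5     6     7     8     9    10    11    12    13    14    15    16    17    18
          1     1     1     1     1     1     1     1     1     1     1     1     1     1     1     1     1     1     1     1
          4     1     1     1     1     2     2     2     2     3     3     3     3     4     4     4     4     5     5     5
          7     1     1     1     1     2     2     2     3     4     4     4     5     6     6     7     8     9     9    10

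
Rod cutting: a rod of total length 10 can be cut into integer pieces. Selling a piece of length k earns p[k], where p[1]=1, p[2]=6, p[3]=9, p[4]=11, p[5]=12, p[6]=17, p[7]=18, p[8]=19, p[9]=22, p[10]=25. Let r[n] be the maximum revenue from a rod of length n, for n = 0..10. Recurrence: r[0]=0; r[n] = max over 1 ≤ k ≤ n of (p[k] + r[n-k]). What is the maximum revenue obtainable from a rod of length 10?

   n    0    1    2    3    4    5    6    7    8    9   10
r[n]    0    1    6    9   12   15   18   21   24   27   30

30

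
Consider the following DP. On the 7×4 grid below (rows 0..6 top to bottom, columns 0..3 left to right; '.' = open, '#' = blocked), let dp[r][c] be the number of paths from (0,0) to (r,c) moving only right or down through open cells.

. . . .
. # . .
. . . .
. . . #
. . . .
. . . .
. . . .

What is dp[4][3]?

r\c   0   1   2   3
  0   1   1   1   1
  1   1   0   1   2
  2   1   1   2   4
  3   1   2   4   0
  4   1   3   7   7
  5   1   4  11  18
  6   1   5  16  34

7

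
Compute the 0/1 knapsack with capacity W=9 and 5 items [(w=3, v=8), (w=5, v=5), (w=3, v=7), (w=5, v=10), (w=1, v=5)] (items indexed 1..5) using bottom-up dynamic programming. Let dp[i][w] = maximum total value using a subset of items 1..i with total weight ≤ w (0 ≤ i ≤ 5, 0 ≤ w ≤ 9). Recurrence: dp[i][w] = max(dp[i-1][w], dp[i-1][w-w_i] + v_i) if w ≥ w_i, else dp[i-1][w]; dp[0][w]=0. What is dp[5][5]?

i\w   0   1   2   3   4   5   6   7   8   9
  0   0   0   0   0   0   0   0   0   0   0
  1   0   0   0   8   8   8   8   8   8   8
  2   0   0   0   8   8   8   8   8  13  13
  3   0   0   0   8   8   8  15  15  15  15
  4   0   0   0   8   8  10  15  15  18  18
  5   0   5   5   8  13  13  15  20  20  23

13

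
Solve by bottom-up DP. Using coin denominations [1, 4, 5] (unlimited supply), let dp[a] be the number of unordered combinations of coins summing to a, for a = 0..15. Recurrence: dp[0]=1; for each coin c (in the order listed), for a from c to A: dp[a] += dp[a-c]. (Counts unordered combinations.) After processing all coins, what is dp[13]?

after  coin     0     1     2     3     4     5     6     7     8     9    10    11    12    13    14    15
          1     1     1     1     1     1     1     1     1     1     1     1     1     1     1     1     1
          4     1     1     1     1     2     2     2     2     3     3     3     3     4     4     4     4
          5     1     1     1     1     2     3     3     3     4     5     6     6     7     8     9    10

8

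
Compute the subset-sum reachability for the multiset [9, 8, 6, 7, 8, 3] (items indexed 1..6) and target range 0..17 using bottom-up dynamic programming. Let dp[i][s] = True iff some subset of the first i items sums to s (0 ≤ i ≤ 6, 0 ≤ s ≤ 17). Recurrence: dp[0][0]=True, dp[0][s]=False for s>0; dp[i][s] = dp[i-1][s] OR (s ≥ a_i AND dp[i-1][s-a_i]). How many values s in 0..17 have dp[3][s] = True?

7

i\s   0   1   2   3   4   5   6   7   8   9  10  11  12  13  14  15  16  17
  0   T   F   F   F   F   F   F   F   F   F   F   F   F   F   F   F   F   F
  1   T   F   F   F   F   F   F   F   F   T   F   F   F   F   F   F   F   F
  2   T   F   F   F   F   F   F   F   T   T   F   F   F   F   F   F   F   T
  3   T   F   F   F   F   F   T   F   T   T   F   F   F   F   T   T   F   T
  4   T   F   F   F   F   F   T   T   T   T   F   F   F   T   T   T   T   T
  5   T   F   F   F   F   F   T   T   T   T   F   F   F   T   T   T   T   T
  6   T   F   F   T   F   F   T   T   T   T   T   T   T   T   T   T   T   T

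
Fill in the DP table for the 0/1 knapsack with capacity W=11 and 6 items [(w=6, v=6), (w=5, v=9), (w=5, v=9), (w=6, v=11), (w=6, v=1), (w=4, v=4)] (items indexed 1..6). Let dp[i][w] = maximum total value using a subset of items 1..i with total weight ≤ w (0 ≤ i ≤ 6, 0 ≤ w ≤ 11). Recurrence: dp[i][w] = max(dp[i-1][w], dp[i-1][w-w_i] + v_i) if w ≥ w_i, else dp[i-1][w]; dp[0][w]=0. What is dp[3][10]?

18

i\w   0   1   2   3   4   5   6   7   8   9  10  11
  0   0   0   0   0   0   0   0   0   0   0   0   0
  1   0   0   0   0   0   0   6   6   6   6   6   6
  2   0   0   0   0   0   9   9   9   9   9   9  15
  3   0   0   0   0   0   9   9   9   9   9  18  18
  4   0   0   0   0   0   9  11  11  11  11  18  20
  5   0   0   0   0   0   9  11  11  11  11  18  20
  6   0   0   0   0   4   9  11  11  11  13  18  20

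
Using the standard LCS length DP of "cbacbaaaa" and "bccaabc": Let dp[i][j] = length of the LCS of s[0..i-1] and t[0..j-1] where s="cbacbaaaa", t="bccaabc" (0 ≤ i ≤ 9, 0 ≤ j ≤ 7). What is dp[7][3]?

   ''  b  c  c  a  a  b  c
''  0  0  0  0  0  0  0  0
 c  0  0  1  1  1  1  1  1
 b  0  1  1  1  1  1  2  2
 a  0  1  1  1  2  2  2  2
 c  0  1  2  2  2  2  2  3
 b  0  1  2  2  2  2  3  3
 a  0  1  2  2  3  3  3  3
 a  0  1  2  2  3  4  4  4
 a  0  1  2  2  3  4  4  4
 a  0  1  2  2  3  4  4  4

2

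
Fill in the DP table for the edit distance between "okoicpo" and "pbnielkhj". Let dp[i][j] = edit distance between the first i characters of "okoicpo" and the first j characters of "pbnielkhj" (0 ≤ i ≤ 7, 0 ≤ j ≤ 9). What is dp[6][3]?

6

   ''  p  b  n  i  e  l  k  h  j
''  0  1  2  3  4  5  6  7  8  9
 o  1  1  2  3  4  5  6  7  8  9
 k  2  2  2  3  4  5  6  6  7  8
 o  3  3  3  3  4  5  6  7  7  8
 i  4  4  4  4  3  4  5  6  7  8
 c  5  5  5  5  4  4  5  6  7  8
 p  6  5  6  6  5  5  5  6  7  8
 o  7  6  6  7  6  6  6  6  7  8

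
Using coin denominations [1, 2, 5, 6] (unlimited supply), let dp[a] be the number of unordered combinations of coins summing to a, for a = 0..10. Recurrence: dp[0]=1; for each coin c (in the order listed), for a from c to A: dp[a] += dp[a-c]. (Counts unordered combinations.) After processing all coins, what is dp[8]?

9

after  coin     0     1     2     3     4     5     6     7     8     9    10
          1     1     1     1     1     1     1     1     1     1     1     1
          2     1     1     2     2     3     3     4     4     5     5     6
          5     1     1     2     2     3     4     5     6     7     8    10
          6     1     1     2     2     3     4     6     7     9    10    13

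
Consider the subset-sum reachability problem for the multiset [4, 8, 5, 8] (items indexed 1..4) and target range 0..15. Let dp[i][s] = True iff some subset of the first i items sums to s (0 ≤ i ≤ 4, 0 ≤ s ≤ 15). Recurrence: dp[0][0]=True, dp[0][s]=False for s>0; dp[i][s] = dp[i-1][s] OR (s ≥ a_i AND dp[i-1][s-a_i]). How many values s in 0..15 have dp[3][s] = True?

i\s   0   1   2   3   4   5   6   7   8   9  10  11  12  13  14  15
  0   T   F   F   F   F   F   F   F   F   F   F   F   F   F   F   F
  1   T   F   F   F   T   F   F   F   F   F   F   F   F   F   F   F
  2   T   F   F   F   T   F   F   F   T   F   F   F   T   F   F   F
  3   T   F   F   F   T   T   F   F   T   T   F   F   T   T   F   F
  4   T   F   F   F   T   T   F   F   T   T   F   F   T   T   F   F

7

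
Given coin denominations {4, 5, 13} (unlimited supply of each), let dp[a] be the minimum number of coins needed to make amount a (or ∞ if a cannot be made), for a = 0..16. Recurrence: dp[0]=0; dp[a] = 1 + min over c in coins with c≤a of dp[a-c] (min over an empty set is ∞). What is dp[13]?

 a  0  1  2  3  4  5  6  7  8  9 10 11 12 13 14 15 16
dp  0  -  -  -  1  1  -  -  2  2  2  -  3  1  3  3  4
(- denotes ∞ / unreachable)

1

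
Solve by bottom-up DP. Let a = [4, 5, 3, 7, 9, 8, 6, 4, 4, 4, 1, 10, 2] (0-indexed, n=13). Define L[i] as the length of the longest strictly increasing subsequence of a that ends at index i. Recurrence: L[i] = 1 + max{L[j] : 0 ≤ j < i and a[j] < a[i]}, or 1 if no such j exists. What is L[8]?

   i    0    1    2    3    4    5    6    7    8    9   10   11   12
a[i]    4    5    3    7    9    8    6    4    4    4    1   10    2
L[i]    1    2    1    3    4    4    3    2    2    2    1    5    2

2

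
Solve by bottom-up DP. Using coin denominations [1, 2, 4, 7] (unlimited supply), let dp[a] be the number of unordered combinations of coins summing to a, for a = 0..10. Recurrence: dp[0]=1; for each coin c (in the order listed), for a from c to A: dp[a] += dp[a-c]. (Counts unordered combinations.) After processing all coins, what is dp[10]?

14

after  coin     0     1     2     3     4     5     6     7     8     9    10
          1     1     1     1     1     1     1     1     1     1     1     1
          2     1     1     2     2     3     3     4     4     5     5     6
          4     1     1     2     2     4     4     6     6     9     9    12
          7     1     1     2     2     4     4     6     7    10    11    14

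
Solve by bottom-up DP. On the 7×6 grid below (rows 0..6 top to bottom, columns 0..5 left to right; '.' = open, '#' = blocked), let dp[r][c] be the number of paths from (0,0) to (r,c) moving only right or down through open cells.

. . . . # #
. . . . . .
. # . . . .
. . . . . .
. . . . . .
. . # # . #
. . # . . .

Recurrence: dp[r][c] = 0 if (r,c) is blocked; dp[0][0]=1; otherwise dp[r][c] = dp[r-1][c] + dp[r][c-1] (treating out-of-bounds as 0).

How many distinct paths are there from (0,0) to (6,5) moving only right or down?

39

r\c   0   1   2   3   4   5
  0   1   1   1   1   0   0
  1   1   2   3   4   4   4
  2   1   0   3   7  11  15
  3   1   1   4  11  22  37
  4   1   2   6  17  39  76
  5   1   3   0   0  39   0
  6   1   4   0   0  39  39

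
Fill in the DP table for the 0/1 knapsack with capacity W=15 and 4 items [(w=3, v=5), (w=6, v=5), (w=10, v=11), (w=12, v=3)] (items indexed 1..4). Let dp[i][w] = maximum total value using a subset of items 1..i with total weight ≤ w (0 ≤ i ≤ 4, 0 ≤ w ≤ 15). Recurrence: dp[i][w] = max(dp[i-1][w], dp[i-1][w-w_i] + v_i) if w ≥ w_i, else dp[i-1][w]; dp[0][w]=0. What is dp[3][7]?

5

i\w   0   1   2   3   4   5   6   7   8   9  10  11  12  13  14  15
  0   0   0   0   0   0   0   0   0   0   0   0   0   0   0   0   0
  1   0   0   0   5   5   5   5   5   5   5   5   5   5   5   5   5
  2   0   0   0   5   5   5   5   5   5  10  10  10  10  10  10  10
  3   0   0   0   5   5   5   5   5   5  10  11  11  11  16  16  16
  4   0   0   0   5   5   5   5   5   5  10  11  11  11  16  16  16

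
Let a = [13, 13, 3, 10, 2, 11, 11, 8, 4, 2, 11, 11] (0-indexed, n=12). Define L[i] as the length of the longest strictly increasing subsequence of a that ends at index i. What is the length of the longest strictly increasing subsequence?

3

   i    0    1    2    3    4    5    6    7    8    9   10   11
a[i]   13   13    3   10    2   11   11    8    4    2   11   11
L[i]    1    1    1    2    1    3    3    2    2    1    3    3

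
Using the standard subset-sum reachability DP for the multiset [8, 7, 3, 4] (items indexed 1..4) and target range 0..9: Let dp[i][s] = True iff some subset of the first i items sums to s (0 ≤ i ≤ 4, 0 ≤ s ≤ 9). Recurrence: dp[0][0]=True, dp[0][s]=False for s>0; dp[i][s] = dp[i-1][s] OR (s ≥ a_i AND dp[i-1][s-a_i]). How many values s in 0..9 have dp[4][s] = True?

i\s   0   1   2   3   4   5   6   7   8   9
  0   T   F   F   F   F   F   F   F   F   F
  1   T   F   F   F   F   F   F   F   T   F
  2   T   F   F   F   F   F   F   T   T   F
  3   T   F   F   T   F   F   F   T   T   F
  4   T   F   F   T   T   F   F   T   T   F

5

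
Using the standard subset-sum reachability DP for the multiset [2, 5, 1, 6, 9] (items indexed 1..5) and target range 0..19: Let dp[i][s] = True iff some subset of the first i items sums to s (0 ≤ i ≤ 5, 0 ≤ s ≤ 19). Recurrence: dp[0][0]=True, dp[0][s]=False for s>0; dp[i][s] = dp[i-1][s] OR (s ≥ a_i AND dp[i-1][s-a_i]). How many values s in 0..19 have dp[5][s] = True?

i\s   0   1   2   3   4   5   6   7   8   9  10  11  12  13  14  15  16  17  18  19
  0   T   F   F   F   F   F   F   F   F   F   F   F   F   F   F   F   F   F   F   F
  1   T   F   T   F   F   F   F   F   F   F   F   F   F   F   F   F   F   F   F   F
  2   T   F   T   F   F   T   F   T   F   F   F   F   F   F   F   F   F   F   F   F
  3   T   T   T   T   F   T   T   T   T   F   F   F   F   F   F   F   F   F   F   F
  4   T   T   T   T   F   T   T   T   T   T   F   T   T   T   T   F   F   F   F   F
  5   T   T   T   T   F   T   T   T   T   T   T   T   T   T   T   T   T   T   T   F

18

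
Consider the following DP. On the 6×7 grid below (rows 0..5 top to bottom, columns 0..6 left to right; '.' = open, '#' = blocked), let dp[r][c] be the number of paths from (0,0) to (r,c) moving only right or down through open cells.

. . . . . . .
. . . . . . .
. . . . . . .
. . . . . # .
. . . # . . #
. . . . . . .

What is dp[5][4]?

r\c   0   1   2   3   4   5   6
  0   1   1   1   1   1   1   1
  1   1   2   3   4   5   6   7
  2   1   3   6  10  15  21  28
  3   1   4  10  20  35   0  28
  4   1   5  15   0  35  35   0
  5   1   6  21  21  56  91  91

56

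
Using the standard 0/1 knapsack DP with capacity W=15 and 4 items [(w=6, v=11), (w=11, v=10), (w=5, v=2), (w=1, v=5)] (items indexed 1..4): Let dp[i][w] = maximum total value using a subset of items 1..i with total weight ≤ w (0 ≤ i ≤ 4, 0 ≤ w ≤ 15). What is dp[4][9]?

16

i\w   0   1   2   3   4   5   6   7   8   9  10  11  12  13  14  15
  0   0   0   0   0   0   0   0   0   0   0   0   0   0   0   0   0
  1   0   0   0   0   0   0  11  11  11  11  11  11  11  11  11  11
  2   0   0   0   0   0   0  11  11  11  11  11  11  11  11  11  11
  3   0   0   0   0   0   2  11  11  11  11  11  13  13  13  13  13
  4   0   5   5   5   5   5  11  16  16  16  16  16  18  18  18  18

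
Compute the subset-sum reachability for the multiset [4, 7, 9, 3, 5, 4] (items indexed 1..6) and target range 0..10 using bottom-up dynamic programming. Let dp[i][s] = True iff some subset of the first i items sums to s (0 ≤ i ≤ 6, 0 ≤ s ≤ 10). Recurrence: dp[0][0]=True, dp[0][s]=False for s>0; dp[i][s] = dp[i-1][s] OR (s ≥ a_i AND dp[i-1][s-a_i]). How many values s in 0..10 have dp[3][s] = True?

i\s   0   1   2   3   4   5   6   7   8   9  10
  0   T   F   F   F   F   F   F   F   F   F   F
  1   T   F   F   F   T   F   F   F   F   F   F
  2   T   F   F   F   T   F   F   T   F   F   F
  3   T   F   F   F   T   F   F   T   F   T   F
  4   T   F   F   T   T   F   F   T   F   T   T
  5   T   F   F   T   T   T   F   T   T   T   T
  6   T   F   F   T   T   T   F   T   T   T   T

4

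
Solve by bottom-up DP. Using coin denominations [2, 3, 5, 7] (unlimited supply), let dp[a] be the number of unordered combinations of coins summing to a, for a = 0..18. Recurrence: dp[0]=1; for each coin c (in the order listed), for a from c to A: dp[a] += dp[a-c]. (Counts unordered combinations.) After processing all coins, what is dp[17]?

after  coin     0     1     2     3     4     5     6     7     8     9    10    11    12    13    14    15    16    17    18
          2     1     0     1     0     1     0     1     0     1     0     1     0     1     0     1     0     1     0     1
          3     1     0     1     1     1     1     2     1     2     2     2     2     3     2     3     3     3     3     4
          5     1     0     1     1     1     2     2     2     3     3     4     4     5     5     6     7     7     8     9
          7     1     0     1     1     1     2     2     3     3     4     5     5     7     7     9    10    11    13    14

13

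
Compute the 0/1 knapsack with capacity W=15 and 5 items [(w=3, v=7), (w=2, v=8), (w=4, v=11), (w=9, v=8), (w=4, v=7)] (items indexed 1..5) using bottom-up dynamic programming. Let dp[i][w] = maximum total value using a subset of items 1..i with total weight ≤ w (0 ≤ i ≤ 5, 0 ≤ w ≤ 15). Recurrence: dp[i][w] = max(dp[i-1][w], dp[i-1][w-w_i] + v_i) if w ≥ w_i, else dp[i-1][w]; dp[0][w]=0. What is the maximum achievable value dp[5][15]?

i\w   0   1   2   3   4   5   6   7   8   9  10  11  12  13  14  15
  0   0   0   0   0   0   0   0   0   0   0   0   0   0   0   0   0
  1   0   0   0   7   7   7   7   7   7   7   7   7   7   7   7   7
  2   0   0   8   8   8  15  15  15  15  15  15  15  15  15  15  15
  3   0   0   8   8  11  15  19  19  19  26  26  26  26  26  26  26
  4   0   0   8   8  11  15  19  19  19  26  26  26  26  26  26  27
  5   0   0   8   8  11  15  19  19  19  26  26  26  26  33  33  33

33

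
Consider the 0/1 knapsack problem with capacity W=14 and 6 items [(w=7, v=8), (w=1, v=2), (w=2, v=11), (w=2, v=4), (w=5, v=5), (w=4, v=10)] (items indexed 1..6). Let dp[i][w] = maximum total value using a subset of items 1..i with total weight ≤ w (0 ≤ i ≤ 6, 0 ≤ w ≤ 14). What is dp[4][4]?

15

i\w   0   1   2   3   4   5   6   7   8   9  10  11  12  13  14
  0   0   0   0   0   0   0   0   0   0   0   0   0   0   0   0
  1   0   0   0   0   0   0   0   8   8   8   8   8   8   8   8
  2   0   2   2   2   2   2   2   8  10  10  10  10  10  10  10
  3   0   2  11  13  13  13  13  13  13  19  21  21  21  21  21
  4   0   2  11  13  15  17  17  17  17  19  21  23  25  25  25
  5   0   2  11  13  15  17  17  17  18  20  22  23  25  25  25
  6   0   2  11  13  15  17  21  23  25  27  27  27  28  30  32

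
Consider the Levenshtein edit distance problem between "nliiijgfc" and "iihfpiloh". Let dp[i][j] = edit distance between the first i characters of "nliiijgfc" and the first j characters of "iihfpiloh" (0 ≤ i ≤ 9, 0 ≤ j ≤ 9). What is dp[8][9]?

8

   ''  i  i  h  f  p  i  l  o  h
''  0  1  2  3  4  5  6  7  8  9
 n  1  1  2  3  4  5  6  7  8  9
 l  2  2  2  3  4  5  6  6  7  8
 i  3  2  2  3  4  5  5  6  7  8
 i  4  3  2  3  4  5  5  6  7  8
 i  5  4  3  3  4  5  5  6  7  8
 j  6  5  4  4  4  5  6  6  7  8
 g  7  6  5  5  5  5  6  7  7  8
 f  8  7  6  6  5  6  6  7  8  8
 c  9  8  7  7  6  6  7  7  8  9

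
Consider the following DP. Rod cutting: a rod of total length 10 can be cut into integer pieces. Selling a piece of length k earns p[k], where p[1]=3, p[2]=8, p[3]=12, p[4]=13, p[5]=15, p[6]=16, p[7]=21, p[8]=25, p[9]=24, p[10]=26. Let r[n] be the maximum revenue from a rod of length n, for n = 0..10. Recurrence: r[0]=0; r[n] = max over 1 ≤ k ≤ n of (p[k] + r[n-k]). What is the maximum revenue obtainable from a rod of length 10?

   n    0    1    2    3    4    5    6    7    8    9   10
r[n]    0    3    8   12   16   20   24   28   32   36   40

40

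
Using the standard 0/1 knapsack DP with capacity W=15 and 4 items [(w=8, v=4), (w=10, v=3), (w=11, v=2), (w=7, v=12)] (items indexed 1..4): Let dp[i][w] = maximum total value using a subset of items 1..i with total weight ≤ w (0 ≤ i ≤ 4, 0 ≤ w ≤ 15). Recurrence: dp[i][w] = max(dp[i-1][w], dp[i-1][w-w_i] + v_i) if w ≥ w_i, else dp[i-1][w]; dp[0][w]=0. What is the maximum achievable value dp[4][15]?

i\w   0   1   2   3   4   5   6   7   8   9  10  11  12  13  14  15
  0   0   0   0   0   0   0   0   0   0   0   0   0   0   0   0   0
  1   0   0   0   0   0   0   0   0   4   4   4   4   4   4   4   4
  2   0   0   0   0   0   0   0   0   4   4   4   4   4   4   4   4
  3   0   0   0   0   0   0   0   0   4   4   4   4   4   4   4   4
  4   0   0   0   0   0   0   0  12  12  12  12  12  12  12  12  16

16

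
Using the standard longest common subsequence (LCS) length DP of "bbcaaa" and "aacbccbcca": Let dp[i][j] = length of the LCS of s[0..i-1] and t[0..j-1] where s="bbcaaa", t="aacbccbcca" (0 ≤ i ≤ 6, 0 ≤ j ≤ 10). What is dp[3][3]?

   ''  a  a  c  b  c  c  b  c  c  a
''  0  0  0  0  0  0  0  0  0  0  0
 b  0  0  0  0  1  1  1  1  1  1  1
 b  0  0  0  0  1  1  1  2  2  2  2
 c  0  0  0  1  1  2  2  2  3  3  3
 a  0  1  1  1  1  2  2  2  3  3  4
 a  0  1  2  2  2  2  2  2  3  3  4
 a  0  1  2  2  2  2  2  2  3  3  4

1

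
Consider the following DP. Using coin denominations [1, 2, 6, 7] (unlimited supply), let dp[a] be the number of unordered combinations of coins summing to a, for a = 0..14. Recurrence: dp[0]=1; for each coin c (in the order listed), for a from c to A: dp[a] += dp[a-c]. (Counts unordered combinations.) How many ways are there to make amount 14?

after  coin     0     1     2     3     4     5     6     7     8     9    10    11    12    13    14
          1     1     1     1     1     1     1     1     1     1     1     1     1     1     1     1
          2     1     1     2     2     3     3     4     4     5     5     6     6     7     7     8
          6     1     1     2     2     3     3     5     5     7     7     9     9    12    12    15
          7     1     1     2     2     3     3     5     6     8     9    11    12    15    17    21

21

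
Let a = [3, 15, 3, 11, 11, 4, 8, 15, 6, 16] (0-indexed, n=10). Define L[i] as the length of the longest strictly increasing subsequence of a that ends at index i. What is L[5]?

   i    0    1    2    3    4    5    6    7    8    9
a[i]    3   15    3   11   11    4    8   15    6   16
L[i]    1    2    1    2    2    2    3    4    3    5

2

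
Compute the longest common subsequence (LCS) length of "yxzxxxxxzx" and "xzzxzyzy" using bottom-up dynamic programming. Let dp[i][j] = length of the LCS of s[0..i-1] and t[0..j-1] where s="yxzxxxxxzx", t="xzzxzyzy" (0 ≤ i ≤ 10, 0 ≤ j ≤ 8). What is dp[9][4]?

3

   ''  x  z  z  x  z  y  z  y
''  0  0  0  0  0  0  0  0  0
 y  0  0  0  0  0  0  1  1  1
 x  0  1  1  1  1  1  1  1  1
 z  0  1  2  2  2  2  2  2  2
 x  0  1  2  2  3  3  3  3  3
 x  0  1  2  2  3  3  3  3  3
 x  0  1  2  2  3  3  3  3  3
 x  0  1  2  2  3  3  3  3  3
 x  0  1  2  2  3  3  3  3  3
 z  0  1  2  3  3  4  4  4  4
 x  0  1  2  3  4  4  4  4  4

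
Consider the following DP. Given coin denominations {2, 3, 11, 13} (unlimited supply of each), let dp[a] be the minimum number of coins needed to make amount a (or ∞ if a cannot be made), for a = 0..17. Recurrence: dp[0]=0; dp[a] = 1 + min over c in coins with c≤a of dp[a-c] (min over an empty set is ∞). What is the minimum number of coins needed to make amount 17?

3

 a  0  1  2  3  4  5  6  7  8  9 10 11 12 13 14 15 16 17
dp  0  -  1  1  2  2  2  3  3  3  4  1  4  1  2  2  2  3
(- denotes ∞ / unreachable)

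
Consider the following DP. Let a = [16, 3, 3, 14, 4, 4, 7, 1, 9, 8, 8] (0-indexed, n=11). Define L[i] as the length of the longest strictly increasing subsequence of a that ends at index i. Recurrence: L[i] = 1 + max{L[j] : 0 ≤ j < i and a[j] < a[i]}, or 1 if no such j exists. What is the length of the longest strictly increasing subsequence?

4

   i    0    1    2    3    4    5    6    7    8    9   10
a[i]   16    3    3   14    4    4    7    1    9    8    8
L[i]    1    1    1    2    2    2    3    1    4    4    4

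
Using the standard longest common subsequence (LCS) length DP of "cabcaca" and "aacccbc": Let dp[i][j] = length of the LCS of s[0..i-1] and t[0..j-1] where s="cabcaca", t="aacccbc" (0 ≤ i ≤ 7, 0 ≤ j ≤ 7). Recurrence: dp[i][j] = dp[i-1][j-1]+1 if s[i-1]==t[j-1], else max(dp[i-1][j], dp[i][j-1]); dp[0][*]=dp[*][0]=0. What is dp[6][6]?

3

   ''  a  a  c  c  c  b  c
''  0  0  0  0  0  0  0  0
 c  0  0  0  1  1  1  1  1
 a  0  1  1  1  1  1  1  1
 b  0  1  1  1  1  1  2  2
 c  0  1  1  2  2  2  2  3
 a  0  1  2  2  2  2  2  3
 c  0  1  2  3  3  3  3  3
 a  0  1  2  3  3  3  3  3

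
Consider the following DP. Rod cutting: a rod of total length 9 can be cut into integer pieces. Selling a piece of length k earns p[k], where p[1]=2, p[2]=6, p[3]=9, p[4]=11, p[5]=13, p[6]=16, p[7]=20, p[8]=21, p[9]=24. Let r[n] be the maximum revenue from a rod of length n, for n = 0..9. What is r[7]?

   n    0    1    2    3    4    5    6    7    8    9
r[n]    0    2    6    9   12   15   18   21   24   27

21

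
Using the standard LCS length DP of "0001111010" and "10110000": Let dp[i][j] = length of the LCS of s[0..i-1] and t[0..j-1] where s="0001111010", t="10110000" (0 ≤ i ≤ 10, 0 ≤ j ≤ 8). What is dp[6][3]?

2

   ''  1  0  1  1  0  0  0  0
''  0  0  0  0  0  0  0  0  0
 0  0  0  1  1  1  1  1  1  1
 0  0  0  1  1  1  2  2  2  2
 0  0  0  1  1  1  2  3  3  3
 1  0  1  1  2  2  2  3  3  3
 1  0  1  1  2  3  3  3  3  3
 1  0  1  1  2  3  3  3  3  3
 1  0  1  1  2  3  3  3  3  3
 0  0  1  2  2  3  4  4  4  4
 1  0  1  2  3  3  4  4  4  4
 0  0  1  2  3  3  4  5  5  5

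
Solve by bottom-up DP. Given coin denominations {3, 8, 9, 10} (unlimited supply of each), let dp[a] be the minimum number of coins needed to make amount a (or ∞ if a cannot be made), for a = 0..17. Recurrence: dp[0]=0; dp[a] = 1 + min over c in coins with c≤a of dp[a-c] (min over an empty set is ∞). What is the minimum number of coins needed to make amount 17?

2

 a  0  1  2  3  4  5  6  7  8  9 10 11 12 13 14 15 16 17
dp  0  -  -  1  -  -  2  -  1  1  1  2  2  2  3  3  2  2
(- denotes ∞ / unreachable)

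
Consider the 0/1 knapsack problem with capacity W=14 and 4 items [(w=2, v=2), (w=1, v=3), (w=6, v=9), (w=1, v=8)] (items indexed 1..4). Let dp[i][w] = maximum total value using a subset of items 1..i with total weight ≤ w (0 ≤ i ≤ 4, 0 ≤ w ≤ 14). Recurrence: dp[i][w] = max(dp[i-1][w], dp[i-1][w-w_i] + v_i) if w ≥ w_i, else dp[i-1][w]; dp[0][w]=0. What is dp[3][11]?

14

i\w   0   1   2   3   4   5   6   7   8   9  10  11  12  13  14
  0   0   0   0   0   0   0   0   0   0   0   0   0   0   0   0
  1   0   0   2   2   2   2   2   2   2   2   2   2   2   2   2
  2   0   3   3   5   5   5   5   5   5   5   5   5   5   5   5
  3   0   3   3   5   5   5   9  12  12  14  14  14  14  14  14
  4   0   8  11  11  13  13  13  17  20  20  22  22  22  22  22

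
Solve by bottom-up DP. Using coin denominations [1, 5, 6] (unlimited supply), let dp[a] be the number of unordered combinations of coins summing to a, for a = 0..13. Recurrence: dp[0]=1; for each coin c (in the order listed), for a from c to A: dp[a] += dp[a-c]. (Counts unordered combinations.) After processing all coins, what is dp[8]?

3

after  coin     0     1     2     3     4     5     6     7     8     9    10    11    12    13
          1     1     1     1     1     1     1     1     1     1     1     1     1     1     1
          5     1     1     1     1     1     2     2     2     2     2     3     3     3     3
          6     1     1     1     1     1     2     3     3     3     3     4     5     6     6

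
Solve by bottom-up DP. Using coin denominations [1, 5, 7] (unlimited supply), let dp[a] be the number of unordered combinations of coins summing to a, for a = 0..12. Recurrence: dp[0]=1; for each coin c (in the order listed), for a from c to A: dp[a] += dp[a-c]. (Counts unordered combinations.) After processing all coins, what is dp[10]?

after  coin     0     1     2     3     4     5     6     7     8     9    10    11    12
          1     1     1     1     1     1     1     1     1     1     1     1     1     1
          5     1     1     1     1     1     2     2     2     2     2     3     3     3
          7     1     1     1     1     1     2     2     3     3     3     4     4     5

4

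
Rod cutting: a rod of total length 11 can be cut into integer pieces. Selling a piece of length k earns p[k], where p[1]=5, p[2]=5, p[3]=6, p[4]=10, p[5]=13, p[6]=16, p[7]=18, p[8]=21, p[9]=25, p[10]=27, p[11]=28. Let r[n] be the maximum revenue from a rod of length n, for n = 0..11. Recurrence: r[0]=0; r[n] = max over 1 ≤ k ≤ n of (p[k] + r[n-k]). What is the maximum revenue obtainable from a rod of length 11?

   n    0    1    2    3    4    5    6    7    8    9   10   11
r[n]    0    5   10   15   20   25   30   35   40   45   50   55

55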